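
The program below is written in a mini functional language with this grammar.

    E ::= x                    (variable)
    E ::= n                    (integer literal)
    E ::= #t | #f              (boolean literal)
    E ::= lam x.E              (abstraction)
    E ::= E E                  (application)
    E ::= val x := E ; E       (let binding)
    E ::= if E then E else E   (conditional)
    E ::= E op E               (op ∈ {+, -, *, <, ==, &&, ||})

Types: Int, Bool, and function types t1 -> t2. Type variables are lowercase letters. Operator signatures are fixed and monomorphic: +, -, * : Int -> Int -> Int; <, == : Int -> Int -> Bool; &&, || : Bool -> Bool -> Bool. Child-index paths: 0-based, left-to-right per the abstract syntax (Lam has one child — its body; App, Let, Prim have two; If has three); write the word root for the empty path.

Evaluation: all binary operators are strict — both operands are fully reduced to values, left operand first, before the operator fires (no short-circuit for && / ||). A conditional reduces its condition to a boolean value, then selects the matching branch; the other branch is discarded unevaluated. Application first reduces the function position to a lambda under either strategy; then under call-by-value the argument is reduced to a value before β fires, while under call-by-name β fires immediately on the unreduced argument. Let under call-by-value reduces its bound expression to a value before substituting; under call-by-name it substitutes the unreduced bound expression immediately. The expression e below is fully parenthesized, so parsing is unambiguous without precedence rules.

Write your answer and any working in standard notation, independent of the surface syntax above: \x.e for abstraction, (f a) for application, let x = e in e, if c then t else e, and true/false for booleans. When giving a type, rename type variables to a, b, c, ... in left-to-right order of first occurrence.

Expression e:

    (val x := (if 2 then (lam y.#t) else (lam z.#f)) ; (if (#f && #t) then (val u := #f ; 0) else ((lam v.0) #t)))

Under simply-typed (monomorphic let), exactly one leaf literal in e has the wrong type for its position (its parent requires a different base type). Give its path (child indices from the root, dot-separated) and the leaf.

Answer: 0.0 : 2

Working:
  unify Int ~ Bool
  FAIL: mismatch Int ~ Bool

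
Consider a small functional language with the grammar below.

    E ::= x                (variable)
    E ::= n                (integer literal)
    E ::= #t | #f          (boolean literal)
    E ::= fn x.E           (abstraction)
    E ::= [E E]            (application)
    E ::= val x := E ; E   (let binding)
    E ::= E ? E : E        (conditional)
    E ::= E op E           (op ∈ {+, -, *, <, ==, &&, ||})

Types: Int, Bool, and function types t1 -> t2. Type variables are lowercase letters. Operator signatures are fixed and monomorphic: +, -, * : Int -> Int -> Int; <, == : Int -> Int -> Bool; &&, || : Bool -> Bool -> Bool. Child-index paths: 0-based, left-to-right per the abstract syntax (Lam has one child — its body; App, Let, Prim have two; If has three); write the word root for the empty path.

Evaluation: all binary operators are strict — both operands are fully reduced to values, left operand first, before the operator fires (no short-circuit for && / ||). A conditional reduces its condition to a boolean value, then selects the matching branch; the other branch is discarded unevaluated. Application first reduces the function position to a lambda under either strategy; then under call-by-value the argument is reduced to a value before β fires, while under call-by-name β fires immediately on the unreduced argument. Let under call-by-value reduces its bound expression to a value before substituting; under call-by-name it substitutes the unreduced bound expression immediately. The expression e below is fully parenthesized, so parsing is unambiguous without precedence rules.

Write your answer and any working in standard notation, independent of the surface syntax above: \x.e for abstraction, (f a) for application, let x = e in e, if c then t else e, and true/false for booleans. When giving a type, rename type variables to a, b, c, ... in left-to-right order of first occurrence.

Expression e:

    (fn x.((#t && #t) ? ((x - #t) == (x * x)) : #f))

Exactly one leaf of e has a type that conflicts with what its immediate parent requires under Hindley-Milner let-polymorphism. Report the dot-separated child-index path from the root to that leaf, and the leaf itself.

Answer: 0.1.0.1 : true

Working:
  unify Bool ~ Bool
  unify Bool ~ Bool
  unify Bool ~ Bool
x : a
  unify a ~ Int
  unify Bool ~ Int
  FAIL: mismatch Bool ~ Int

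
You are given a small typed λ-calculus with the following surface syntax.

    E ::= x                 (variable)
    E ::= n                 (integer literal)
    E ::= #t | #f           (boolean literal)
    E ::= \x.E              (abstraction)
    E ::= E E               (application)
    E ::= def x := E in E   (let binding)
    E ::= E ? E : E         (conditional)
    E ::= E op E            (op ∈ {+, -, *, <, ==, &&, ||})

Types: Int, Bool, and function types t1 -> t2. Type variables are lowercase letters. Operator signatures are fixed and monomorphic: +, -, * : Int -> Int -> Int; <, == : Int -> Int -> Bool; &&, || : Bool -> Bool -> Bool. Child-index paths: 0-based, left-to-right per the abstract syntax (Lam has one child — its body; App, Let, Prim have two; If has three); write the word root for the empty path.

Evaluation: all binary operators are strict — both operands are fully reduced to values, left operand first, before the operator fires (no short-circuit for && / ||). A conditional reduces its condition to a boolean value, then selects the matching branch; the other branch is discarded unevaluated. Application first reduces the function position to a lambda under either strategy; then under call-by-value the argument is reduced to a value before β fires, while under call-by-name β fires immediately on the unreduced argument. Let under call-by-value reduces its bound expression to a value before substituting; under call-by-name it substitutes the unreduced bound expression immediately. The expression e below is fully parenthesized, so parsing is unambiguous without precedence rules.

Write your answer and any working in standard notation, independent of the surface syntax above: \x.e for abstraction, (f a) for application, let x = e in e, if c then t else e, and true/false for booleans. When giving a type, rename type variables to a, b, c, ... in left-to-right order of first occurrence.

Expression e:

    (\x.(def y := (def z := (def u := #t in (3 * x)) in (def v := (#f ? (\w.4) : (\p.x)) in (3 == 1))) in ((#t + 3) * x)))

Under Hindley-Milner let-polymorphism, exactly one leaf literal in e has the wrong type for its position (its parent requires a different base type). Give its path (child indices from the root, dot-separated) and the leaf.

Answer: 0.1.0.0 : true

Trace:
let u : Bool
  unify Int ~ Int
x : a
  unify a ~ Int
let z : Int
  unify Bool ~ Bool
\w._ : b -> Int
x : Int
\p._ : c -> Int
  unify b -> Int ~ c -> Int
  unify b ~ c
  unify Int ~ Int
let v : forall. c -> Int
  unify Int ~ Int
  unify Int ~ Int
let y : Bool
  unify Bool ~ Int
  FAIL: mismatch Bool ~ Int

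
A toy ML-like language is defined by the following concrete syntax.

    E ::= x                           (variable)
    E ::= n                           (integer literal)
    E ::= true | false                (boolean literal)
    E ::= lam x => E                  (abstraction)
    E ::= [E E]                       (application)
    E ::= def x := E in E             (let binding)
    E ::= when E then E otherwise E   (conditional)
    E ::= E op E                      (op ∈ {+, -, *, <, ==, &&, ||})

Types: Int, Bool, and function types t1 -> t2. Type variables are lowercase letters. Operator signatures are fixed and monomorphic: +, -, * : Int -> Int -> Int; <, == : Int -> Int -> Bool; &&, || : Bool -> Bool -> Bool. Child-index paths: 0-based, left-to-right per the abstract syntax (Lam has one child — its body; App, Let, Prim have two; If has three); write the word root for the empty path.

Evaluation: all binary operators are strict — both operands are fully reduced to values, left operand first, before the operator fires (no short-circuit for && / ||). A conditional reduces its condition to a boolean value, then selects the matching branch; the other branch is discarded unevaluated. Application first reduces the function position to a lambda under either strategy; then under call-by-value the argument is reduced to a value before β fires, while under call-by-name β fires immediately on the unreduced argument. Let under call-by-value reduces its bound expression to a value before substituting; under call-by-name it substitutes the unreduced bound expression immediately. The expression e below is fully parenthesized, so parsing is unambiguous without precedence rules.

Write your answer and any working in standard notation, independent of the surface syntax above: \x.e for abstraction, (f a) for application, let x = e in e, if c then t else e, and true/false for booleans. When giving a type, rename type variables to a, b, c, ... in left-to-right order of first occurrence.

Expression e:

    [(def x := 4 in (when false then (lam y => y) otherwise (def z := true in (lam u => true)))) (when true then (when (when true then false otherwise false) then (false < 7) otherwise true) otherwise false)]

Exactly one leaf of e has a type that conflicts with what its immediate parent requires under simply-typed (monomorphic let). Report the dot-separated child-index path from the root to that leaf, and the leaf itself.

Answer: 1.1.1.0 : false

Derivation:
let x : Int
  unify Bool ~ Bool
y : a
\y._ : a -> a
let z : Bool
\u._ : b -> Bool
  unify a -> a ~ b -> Bool
  unify a ~ b
  unify b ~ Bool
  unify Bool ~ Bool
  unify Bool ~ Bool
  unify Bool ~ Bool
  unify Bool ~ Bool
  unify Bool ~ Int
  FAIL: mismatch Bool ~ Int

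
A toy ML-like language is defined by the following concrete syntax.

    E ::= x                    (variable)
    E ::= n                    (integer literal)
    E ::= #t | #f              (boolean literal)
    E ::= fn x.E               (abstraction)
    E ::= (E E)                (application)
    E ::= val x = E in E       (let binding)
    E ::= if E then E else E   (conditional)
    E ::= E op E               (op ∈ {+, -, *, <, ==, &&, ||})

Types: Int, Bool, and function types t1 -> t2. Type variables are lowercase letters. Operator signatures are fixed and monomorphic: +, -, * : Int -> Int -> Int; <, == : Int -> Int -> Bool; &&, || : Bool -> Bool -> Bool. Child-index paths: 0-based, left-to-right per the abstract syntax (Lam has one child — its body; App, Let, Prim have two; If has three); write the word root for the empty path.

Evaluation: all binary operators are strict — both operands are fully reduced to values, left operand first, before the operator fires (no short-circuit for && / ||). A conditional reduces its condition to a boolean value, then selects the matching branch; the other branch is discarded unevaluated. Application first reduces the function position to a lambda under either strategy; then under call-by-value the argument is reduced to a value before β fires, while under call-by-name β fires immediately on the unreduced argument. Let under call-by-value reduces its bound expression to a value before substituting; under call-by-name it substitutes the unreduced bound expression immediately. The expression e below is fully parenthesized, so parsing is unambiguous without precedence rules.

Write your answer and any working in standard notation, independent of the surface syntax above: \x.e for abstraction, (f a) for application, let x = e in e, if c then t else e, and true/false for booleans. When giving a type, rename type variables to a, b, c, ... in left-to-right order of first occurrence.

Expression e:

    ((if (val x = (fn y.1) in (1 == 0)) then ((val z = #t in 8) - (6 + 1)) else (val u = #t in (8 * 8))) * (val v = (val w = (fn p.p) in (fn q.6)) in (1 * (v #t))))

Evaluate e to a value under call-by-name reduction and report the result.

Trace:
step 0: ((if (let x = (\y.1) in (1 == 0)) then ((let z = true in 8) - (6 + 1)) else (let u = true in (8 * 8))) * (let v = (let w = (\p.p) in (\q.6)) in (1 * (v true))))
step 1: [let@0.0] ((if (1 == 0) then ((let z = true in 8) - (6 + 1)) else (let u = true in (8 * 8))) * (let v = (let w = (\p.p) in (\q.6)) in (1 * (v true))))
step 2: [delta@0.0] ((if false then ((let z = true in 8) - (6 + 1)) else (let u = true in (8 * 8))) * (let v = (let w = (\p.p) in (\q.6)) in (1 * (v true))))
step 3: [if@0] ((let u = true in (8 * 8)) * (let v = (let w = (\p.p) in (\q.6)) in (1 * (v true))))
step 4: [let@0] ((8 * 8) * (let v = (let w = (\p.p) in (\q.6)) in (1 * (v true))))
step 5: [delta@0] (64 * (let v = (let w = (\p.p) in (\q.6)) in (1 * (v true))))
step 6: [let@1] (64 * (1 * ((let w = (\p.p) in (\q.6)) true)))
step 7: [let@1.1.0] (64 * (1 * ((\q.6) true)))
step 8: [beta@1.1] (64 * (1 * 6))
step 9: [delta@1] (64 * 6)
step 10: [delta@root] 384

Answer: 384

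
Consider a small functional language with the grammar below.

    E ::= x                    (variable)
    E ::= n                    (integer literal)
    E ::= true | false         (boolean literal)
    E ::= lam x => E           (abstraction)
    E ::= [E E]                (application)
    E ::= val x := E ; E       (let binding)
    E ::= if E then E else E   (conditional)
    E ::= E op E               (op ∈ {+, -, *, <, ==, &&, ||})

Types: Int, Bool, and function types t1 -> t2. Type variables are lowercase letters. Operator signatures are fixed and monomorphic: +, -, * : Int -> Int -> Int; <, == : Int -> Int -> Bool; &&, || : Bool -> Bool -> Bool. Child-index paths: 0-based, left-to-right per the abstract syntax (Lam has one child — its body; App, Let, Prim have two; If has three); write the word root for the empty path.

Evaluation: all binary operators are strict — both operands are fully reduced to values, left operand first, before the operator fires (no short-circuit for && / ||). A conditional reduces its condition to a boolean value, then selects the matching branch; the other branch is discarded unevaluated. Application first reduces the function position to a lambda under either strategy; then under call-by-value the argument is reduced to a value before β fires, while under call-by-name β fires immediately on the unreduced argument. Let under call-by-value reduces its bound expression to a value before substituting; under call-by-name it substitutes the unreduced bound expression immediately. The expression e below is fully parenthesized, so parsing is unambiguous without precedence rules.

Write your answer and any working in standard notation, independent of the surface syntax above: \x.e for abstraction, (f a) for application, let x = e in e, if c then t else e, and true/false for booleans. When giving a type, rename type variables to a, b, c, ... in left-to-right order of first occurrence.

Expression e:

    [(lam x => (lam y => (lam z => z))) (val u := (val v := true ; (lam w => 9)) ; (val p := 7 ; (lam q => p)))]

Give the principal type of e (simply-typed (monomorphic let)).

Trace:
z : c
\z._ : c -> c
\y._ : b -> c -> c
\x._ : a -> b -> c -> c
let v : Bool
\w._ : d -> Int
let u : d -> Int
let p : Int
p : Int
\q._ : e -> Int
  unify a -> b -> c -> c ~ (e -> Int) -> f
  unify a ~ e -> Int
  unify b -> c -> c ~ f
_ _ : b -> c -> c

Answer: a -> b -> b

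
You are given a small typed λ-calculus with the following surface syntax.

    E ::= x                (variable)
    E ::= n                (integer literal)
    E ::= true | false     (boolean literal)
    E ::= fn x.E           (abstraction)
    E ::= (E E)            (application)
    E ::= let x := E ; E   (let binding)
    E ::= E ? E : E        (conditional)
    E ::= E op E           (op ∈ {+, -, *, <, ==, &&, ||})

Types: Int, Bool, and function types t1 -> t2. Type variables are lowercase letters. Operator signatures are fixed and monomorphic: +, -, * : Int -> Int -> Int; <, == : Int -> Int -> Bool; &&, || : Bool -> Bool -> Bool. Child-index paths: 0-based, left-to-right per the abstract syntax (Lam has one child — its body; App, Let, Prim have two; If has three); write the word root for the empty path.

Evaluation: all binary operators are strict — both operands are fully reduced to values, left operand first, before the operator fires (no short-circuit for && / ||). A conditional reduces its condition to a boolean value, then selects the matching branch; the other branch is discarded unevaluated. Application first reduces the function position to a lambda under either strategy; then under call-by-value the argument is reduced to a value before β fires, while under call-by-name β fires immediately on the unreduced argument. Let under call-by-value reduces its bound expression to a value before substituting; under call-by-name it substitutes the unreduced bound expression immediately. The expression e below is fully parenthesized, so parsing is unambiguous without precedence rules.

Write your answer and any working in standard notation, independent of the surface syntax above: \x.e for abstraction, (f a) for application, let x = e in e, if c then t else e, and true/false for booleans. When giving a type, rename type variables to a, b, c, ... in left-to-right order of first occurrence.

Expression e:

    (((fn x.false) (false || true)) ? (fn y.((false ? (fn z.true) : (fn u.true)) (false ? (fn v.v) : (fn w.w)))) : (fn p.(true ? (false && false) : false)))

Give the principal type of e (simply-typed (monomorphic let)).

Answer: a -> Bool

Derivation:
\x._ : a -> Bool
  unify Bool ~ Bool
  unify Bool ~ Bool
  unify a -> Bool ~ Bool -> b
  unify a ~ Bool
  unify Bool ~ b
_ _ : Bool
  unify Bool ~ Bool
  unify Bool ~ Bool
\z._ : d -> Bool
\u._ : e -> Bool
  unify d -> Bool ~ e -> Bool
  unify d ~ e
  unify Bool ~ Bool
  unify Bool ~ Bool
v : f
\v._ : f -> f
w : g
\w._ : g -> g
  unify f -> f ~ g -> g
  unify f ~ g
  unify g ~ g
  unify e -> Bool ~ (g -> g) -> h
  unify e ~ g -> g
  unify Bool ~ h
_ _ : Bool
\y._ : c -> Bool
  unify Bool ~ Bool
  unify Bool ~ Bool
  unify Bool ~ Bool
  unify Bool ~ Bool
\p._ : i -> Bool
  unify c -> Bool ~ i -> Bool
  unify c ~ i
  unify Bool ~ Bool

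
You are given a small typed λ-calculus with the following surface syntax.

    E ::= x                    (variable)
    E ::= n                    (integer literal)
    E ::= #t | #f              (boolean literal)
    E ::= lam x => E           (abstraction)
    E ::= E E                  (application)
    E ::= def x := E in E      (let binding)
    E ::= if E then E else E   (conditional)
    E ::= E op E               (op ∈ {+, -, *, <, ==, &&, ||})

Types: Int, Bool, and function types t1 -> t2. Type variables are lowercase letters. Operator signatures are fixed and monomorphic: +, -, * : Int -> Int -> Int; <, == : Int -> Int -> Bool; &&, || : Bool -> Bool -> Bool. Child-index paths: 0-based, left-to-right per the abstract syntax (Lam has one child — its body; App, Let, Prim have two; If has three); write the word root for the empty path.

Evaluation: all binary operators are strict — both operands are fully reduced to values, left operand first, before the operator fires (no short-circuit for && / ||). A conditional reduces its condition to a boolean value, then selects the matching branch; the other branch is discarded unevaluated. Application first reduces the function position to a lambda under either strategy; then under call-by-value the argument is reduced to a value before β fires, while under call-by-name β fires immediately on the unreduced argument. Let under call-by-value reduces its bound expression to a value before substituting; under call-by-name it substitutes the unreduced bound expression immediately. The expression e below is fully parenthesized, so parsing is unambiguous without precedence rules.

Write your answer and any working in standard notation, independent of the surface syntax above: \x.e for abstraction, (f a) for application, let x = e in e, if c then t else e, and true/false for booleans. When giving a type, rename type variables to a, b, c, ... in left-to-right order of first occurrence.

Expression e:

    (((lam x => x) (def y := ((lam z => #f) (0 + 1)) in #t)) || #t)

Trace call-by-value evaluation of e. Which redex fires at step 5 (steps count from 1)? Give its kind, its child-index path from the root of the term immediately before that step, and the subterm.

Answer: delta at root : (true || true)

Trace:
step 0: (((\x.x) (let y = ((\z.false) (0 + 1)) in true)) || true)
step 1: [delta@0.1.0.1] (((\x.x) (let y = ((\z.false) 1) in true)) || true)
step 2: [beta@0.1.0] (((\x.x) (let y = false in true)) || true)
step 3: [let@0.1] (((\x.x) true) || true)
step 4: [beta@0] (true || true)
step 5: [delta@root] true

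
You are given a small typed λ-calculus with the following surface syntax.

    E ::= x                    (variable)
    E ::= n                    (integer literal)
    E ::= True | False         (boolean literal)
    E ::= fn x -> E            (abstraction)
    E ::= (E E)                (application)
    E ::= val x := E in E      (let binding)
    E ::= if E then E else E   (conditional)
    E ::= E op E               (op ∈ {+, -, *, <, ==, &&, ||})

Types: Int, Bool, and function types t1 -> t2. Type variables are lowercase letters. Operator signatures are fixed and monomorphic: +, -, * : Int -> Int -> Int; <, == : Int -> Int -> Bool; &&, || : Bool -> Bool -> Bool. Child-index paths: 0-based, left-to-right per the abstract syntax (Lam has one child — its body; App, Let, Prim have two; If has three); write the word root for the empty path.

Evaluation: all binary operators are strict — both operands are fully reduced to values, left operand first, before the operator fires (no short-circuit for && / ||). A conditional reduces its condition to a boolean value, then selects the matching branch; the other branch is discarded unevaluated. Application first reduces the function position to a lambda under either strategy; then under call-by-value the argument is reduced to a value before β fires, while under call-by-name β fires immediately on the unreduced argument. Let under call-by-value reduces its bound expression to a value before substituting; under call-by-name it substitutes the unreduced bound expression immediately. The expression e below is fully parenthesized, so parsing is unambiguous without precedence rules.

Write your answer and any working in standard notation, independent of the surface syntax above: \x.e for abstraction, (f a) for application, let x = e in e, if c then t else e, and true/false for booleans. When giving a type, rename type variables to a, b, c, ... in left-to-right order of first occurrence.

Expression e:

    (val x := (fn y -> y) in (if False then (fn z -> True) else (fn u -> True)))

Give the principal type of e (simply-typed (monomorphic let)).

Answer: a -> Bool

Trace:
y : a
\y._ : a -> a
let x : a -> a
  unify Bool ~ Bool
\z._ : b -> Bool
\u._ : c -> Bool
  unify b -> Bool ~ c -> Bool
  unify b ~ c
  unify Bool ~ Bool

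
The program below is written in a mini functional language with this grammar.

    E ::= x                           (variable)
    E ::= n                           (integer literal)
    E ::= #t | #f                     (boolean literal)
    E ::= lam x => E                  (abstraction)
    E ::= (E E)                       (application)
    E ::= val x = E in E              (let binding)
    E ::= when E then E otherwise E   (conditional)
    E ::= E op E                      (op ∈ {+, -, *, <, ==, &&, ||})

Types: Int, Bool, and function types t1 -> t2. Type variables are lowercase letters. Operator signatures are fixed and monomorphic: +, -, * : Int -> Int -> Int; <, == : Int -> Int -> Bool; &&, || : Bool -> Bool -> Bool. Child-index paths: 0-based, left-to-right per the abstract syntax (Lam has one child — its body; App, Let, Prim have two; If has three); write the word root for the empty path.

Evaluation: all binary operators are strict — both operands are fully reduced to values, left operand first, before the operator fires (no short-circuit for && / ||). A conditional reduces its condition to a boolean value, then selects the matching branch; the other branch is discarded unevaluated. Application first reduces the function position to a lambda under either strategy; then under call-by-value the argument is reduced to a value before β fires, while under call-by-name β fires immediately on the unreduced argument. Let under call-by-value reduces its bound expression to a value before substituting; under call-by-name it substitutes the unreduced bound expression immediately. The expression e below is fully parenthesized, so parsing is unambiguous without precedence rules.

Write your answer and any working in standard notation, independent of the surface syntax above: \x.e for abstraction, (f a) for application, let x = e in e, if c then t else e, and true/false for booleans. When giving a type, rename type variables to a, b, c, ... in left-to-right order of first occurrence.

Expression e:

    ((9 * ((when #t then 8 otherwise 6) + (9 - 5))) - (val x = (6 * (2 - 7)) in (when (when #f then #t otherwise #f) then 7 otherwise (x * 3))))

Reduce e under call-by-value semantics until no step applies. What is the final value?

Answer: 198

Derivation:
step 0: ((9 * ((if true then 8 else 6) + (9 - 5))) - (let x = (6 * (2 - 7)) in (if (if false then true else false) then 7 else (x * 3))))
step 1: [if@0.1.0] ((9 * (8 + (9 - 5))) - (let x = (6 * (2 - 7)) in (if (if false then true else false) then 7 else (x * 3))))
step 2: [delta@0.1.1] ((9 * (8 + 4)) - (let x = (6 * (2 - 7)) in (if (if false then true else false) then 7 else (x * 3))))
step 3: [delta@0.1] ((9 * 12) - (let x = (6 * (2 - 7)) in (if (if false then true else false) then 7 else (x * 3))))
step 4: [delta@0] (108 - (let x = (6 * (2 - 7)) in (if (if false then true else false) then 7 else (x * 3))))
step 5: [delta@1.0.1] (108 - (let x = (6 * -5) in (if (if false then true else false) then 7 else (x * 3))))
step 6: [delta@1.0] (108 - (let x = -30 in (if (if false then true else false) then 7 else (x * 3))))
step 7: [let@1] (108 - (if (if false then true else false) then 7 else (-30 * 3)))
step 8: [if@1.0] (108 - (if false then 7 else (-30 * 3)))
step 9: [if@1] (108 - (-30 * 3))
step 10: [delta@1] (108 - -90)
step 11: [delta@root] 198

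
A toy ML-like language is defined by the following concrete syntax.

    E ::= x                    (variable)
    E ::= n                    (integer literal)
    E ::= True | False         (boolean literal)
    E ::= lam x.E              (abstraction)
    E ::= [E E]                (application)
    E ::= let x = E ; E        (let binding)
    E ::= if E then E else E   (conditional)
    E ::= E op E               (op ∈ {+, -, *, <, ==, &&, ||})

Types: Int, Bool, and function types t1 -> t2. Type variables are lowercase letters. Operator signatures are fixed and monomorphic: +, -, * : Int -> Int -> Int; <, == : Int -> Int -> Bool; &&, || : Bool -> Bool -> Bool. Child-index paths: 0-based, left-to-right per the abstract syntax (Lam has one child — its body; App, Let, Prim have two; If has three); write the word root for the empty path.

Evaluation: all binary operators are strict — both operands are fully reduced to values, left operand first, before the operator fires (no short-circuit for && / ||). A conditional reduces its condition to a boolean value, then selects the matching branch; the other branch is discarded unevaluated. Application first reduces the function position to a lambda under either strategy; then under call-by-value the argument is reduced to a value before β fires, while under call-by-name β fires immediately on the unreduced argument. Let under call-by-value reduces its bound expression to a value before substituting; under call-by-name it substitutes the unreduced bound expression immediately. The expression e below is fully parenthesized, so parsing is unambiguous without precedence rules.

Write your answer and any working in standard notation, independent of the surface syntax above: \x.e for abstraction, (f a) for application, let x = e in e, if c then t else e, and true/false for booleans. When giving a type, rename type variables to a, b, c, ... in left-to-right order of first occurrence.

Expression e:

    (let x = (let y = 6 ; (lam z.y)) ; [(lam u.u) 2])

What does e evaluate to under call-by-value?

Answer: 2

Working:
step 0: (let x = (let y = 6 in (\z.y)) in ((\u.u) 2))
step 1: [let@0] (let x = (\z.6) in ((\u.u) 2))
step 2: [let@root] ((\u.u) 2)
step 3: [beta@root] 2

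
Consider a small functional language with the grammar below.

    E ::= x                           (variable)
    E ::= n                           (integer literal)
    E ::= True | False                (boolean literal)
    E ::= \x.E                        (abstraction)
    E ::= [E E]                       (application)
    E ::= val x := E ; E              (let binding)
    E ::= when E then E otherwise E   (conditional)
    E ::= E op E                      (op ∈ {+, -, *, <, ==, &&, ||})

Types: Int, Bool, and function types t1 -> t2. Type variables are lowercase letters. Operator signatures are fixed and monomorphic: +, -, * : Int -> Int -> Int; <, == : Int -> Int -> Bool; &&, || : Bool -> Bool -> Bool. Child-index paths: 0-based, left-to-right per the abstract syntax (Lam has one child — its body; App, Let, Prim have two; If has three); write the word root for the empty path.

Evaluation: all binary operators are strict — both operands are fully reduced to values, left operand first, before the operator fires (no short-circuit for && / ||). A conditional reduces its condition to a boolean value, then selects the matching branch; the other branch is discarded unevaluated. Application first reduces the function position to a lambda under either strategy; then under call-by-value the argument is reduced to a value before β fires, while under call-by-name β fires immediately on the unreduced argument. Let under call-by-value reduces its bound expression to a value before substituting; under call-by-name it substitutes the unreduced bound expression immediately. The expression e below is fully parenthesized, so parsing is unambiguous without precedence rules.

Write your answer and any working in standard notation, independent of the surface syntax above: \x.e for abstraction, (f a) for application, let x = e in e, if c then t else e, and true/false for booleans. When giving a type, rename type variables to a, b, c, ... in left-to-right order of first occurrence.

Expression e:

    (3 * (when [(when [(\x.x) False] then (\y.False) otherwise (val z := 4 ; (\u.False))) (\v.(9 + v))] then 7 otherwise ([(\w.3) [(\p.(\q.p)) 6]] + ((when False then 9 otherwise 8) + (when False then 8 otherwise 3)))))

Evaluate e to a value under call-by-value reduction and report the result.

Derivation:
step 0: (3 * (if ((if ((\x.x) false) then (\y.false) else (let z = 4 in (\u.false))) (\v.(9 + v))) then 7 else (((\w.3) ((\p.(\q.p)) 6)) + ((if false then 9 else 8) + (if false then 8 else 3)))))
step 1: [beta@1.0.0.0] (3 * (if ((if false then (\y.false) else (let z = 4 in (\u.false))) (\v.(9 + v))) then 7 else (((\w.3) ((\p.(\q.p)) 6)) + ((if false then 9 else 8) + (if false then 8 else 3)))))
step 2: [if@1.0.0] (3 * (if ((let z = 4 in (\u.false)) (\v.(9 + v))) then 7 else (((\w.3) ((\p.(\q.p)) 6)) + ((if false then 9 else 8) + (if false then 8 else 3)))))
step 3: [let@1.0.0] (3 * (if ((\u.false) (\v.(9 + v))) then 7 else (((\w.3) ((\p.(\q.p)) 6)) + ((if false then 9 else 8) + (if false then 8 else 3)))))
step 4: [beta@1.0] (3 * (if false then 7 else (((\w.3) ((\p.(\q.p)) 6)) + ((if false then 9 else 8) + (if false then 8 else 3)))))
step 5: [if@1] (3 * (((\w.3) ((\p.(\q.p)) 6)) + ((if false then 9 else 8) + (if false then 8 else 3))))
step 6: [beta@1.0.1] (3 * (((\w.3) (\q.6)) + ((if false then 9 else 8) + (if false then 8 else 3))))
step 7: [beta@1.0] (3 * (3 + ((if false then 9 else 8) + (if false then 8 else 3))))
step 8: [if@1.1.0] (3 * (3 + (8 + (if false then 8 else 3))))
step 9: [if@1.1.1] (3 * (3 + (8 + 3)))
step 10: [delta@1.1] (3 * (3 + 11))
step 11: [delta@1] (3 * 14)
step 12: [delta@root] 42

Answer: 42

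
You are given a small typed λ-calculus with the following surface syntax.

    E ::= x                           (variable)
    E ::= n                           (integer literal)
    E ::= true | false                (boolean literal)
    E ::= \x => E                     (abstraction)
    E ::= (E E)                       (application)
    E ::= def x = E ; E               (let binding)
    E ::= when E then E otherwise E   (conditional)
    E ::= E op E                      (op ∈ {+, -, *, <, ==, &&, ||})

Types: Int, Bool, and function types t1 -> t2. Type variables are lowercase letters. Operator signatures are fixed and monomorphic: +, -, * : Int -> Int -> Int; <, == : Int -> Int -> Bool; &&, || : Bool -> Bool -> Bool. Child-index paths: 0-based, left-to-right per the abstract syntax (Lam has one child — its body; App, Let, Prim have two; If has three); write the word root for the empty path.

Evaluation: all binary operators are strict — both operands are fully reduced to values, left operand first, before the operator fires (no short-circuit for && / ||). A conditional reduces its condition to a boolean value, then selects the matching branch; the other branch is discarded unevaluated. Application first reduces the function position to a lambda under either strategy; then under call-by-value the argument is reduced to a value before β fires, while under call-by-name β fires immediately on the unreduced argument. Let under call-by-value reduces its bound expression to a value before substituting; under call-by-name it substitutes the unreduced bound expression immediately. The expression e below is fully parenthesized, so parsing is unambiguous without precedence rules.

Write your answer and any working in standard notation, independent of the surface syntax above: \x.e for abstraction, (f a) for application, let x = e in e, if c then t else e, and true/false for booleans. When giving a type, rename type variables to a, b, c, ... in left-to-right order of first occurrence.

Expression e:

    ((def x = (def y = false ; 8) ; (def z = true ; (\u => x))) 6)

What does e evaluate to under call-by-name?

Working:
step 0: ((let x = (let y = false in 8) in (let z = true in (\u.x))) 6)
step 1: [let@0] ((let z = true in (\u.(let y = false in 8))) 6)
step 2: [let@0] ((\u.(let y = false in 8)) 6)
step 3: [beta@root] (let y = false in 8)
step 4: [let@root] 8

Answer: 8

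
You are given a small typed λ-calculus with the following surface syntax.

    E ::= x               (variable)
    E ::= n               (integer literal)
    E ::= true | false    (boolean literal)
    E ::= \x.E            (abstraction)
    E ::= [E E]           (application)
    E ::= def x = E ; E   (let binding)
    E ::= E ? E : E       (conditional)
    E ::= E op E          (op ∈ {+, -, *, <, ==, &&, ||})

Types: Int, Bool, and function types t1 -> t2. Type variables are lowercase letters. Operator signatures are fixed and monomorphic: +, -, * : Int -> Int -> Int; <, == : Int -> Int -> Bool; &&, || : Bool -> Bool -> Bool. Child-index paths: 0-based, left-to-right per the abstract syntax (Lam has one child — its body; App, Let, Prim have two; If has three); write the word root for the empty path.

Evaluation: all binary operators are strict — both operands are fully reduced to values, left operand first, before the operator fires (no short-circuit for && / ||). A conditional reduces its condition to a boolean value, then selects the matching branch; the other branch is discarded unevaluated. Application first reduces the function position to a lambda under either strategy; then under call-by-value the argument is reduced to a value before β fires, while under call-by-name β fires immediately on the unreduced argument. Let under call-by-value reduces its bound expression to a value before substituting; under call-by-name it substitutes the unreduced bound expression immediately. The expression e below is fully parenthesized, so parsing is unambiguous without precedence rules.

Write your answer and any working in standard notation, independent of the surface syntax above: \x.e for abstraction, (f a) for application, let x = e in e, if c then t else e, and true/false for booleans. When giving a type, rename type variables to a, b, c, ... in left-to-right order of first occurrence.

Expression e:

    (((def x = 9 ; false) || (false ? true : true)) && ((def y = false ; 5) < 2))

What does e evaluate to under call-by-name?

Answer: false

Derivation:
step 0: (((let x = 9 in false) || (if false then true else true)) && ((let y = false in 5) < 2))
step 1: [let@0.0] ((false || (if false then true else true)) && ((let y = false in 5) < 2))
step 2: [if@0.1] ((false || true) && ((let y = false in 5) < 2))
step 3: [delta@0] (true && ((let y = false in 5) < 2))
step 4: [let@1.0] (true && (5 < 2))
step 5: [delta@1] (true && false)
step 6: [delta@root] false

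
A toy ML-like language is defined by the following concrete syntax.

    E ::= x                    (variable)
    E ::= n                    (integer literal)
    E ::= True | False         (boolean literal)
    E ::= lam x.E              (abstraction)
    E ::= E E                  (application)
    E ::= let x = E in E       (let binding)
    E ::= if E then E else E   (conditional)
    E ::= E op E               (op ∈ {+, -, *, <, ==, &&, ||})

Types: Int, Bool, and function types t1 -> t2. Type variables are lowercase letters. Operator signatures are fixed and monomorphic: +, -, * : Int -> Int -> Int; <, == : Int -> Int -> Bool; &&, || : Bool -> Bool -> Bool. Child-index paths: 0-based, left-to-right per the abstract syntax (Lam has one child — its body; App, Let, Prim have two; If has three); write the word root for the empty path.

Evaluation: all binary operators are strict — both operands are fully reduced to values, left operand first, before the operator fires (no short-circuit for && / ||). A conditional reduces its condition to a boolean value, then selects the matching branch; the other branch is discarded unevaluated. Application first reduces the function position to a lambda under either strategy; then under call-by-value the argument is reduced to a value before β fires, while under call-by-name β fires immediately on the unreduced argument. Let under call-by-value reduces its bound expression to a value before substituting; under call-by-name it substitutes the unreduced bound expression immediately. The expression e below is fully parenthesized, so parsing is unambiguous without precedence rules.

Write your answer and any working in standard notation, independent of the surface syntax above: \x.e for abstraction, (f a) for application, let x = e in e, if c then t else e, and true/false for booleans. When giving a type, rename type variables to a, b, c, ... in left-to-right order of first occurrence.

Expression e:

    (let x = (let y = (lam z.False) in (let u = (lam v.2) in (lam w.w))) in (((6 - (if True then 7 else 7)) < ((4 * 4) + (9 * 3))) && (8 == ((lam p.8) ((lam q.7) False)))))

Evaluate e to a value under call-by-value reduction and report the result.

Answer: true

Derivation:
step 0: (let x = (let y = (\z.false) in (let u = (\v.2) in (\w.w))) in (((6 - (if true then 7 else 7)) < ((4 * 4) + (9 * 3))) && (8 == ((\p.8) ((\q.7) false)))))
step 1: [let@0] (let x = (let u = (\v.2) in (\w.w)) in (((6 - (if true then 7 else 7)) < ((4 * 4) + (9 * 3))) && (8 == ((\p.8) ((\q.7) false)))))
step 2: [let@0] (let x = (\w.w) in (((6 - (if true then 7 else 7)) < ((4 * 4) + (9 * 3))) && (8 == ((\p.8) ((\q.7) false)))))
step 3: [let@root] (((6 - (if true then 7 else 7)) < ((4 * 4) + (9 * 3))) && (8 == ((\p.8) ((\q.7) false))))
step 4: [if@0.0.1] (((6 - 7) < ((4 * 4) + (9 * 3))) && (8 == ((\p.8) ((\q.7) false))))
step 5: [delta@0.0] ((-1 < ((4 * 4) + (9 * 3))) && (8 == ((\p.8) ((\q.7) false))))
step 6: [delta@0.1.0] ((-1 < (16 + (9 * 3))) && (8 == ((\p.8) ((\q.7) false))))
step 7: [delta@0.1.1] ((-1 < (16 + 27)) && (8 == ((\p.8) ((\q.7) false))))
step 8: [delta@0.1] ((-1 < 43) && (8 == ((\p.8) ((\q.7) false))))
step 9: [delta@0] (true && (8 == ((\p.8) ((\q.7) false))))
step 10: [beta@1.1.1] (true && (8 == ((\p.8) 7)))
step 11: [beta@1.1] (true && (8 == 8))
step 12: [delta@1] (true && true)
step 13: [delta@root] true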